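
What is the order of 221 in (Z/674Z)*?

336

Since 221 ∈ (Z/674Z)^×, its order divides φ(674) = φ(2)·φ(337) = 1·336 = 336 = 2^4 · 3 · 7.
Divisors of 336: 1, 2, 3, 4, 6, 7, 8, 12, 14, 16, 21, 24, 28, 42, 48, 56, 84, 112, 168, 336.
Test each divisor d:
221^1 ≡ 221 (mod 674)
221^2 ≡ 313 (mod 674)
221^3 ≡ 425 (mod 674)
221^4 ≡ 239 (mod 674)
221^6 ≡ 667 (mod 674)
221^7 ≡ 475 (mod 674)
221^8 ≡ 505 (mod 674)
221^12 ≡ 49 (mod 674)
221^14 ≡ 509 (mod 674)
221^16 ≡ 253 (mod 674)
221^21 ≡ 483 (mod 674)
221^24 ≡ 379 (mod 674)
221^28 ≡ 265 (mod 674)
221^42 ≡ 85 (mod 674)
221^48 ≡ 79 (mod 674)
221^56 ≡ 129 (mod 674)
221^84 ≡ 485 (mod 674)
221^112 ≡ 465 (mod 674)
221^168 ≡ 673 (mod 674)
221^336 ≡ 1 (mod 674) ✓
The smallest such exponent is 336, so the order of 221 is 336.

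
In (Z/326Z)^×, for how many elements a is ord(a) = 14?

0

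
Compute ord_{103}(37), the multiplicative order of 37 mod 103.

34

ord(37) | φ(103) = 103 − 1 = 102 = 2 · 3 · 17.
Divisors of 102: 1, 2, 3, 6, 17, 34, 51, 102.
Check 37^d mod 103 for each divisor in increasing order:
37^1 ≡ 37
37^2 ≡ 30
37^3 ≡ 80
37^6 ≡ 14
37^17 ≡ 102
37^34 ≡ 1
The smallest such exponent is 34, so the order of 37 is 34.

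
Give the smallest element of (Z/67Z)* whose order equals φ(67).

2

φ(67) = 67 − 1 = 66 = 2 · 3 · 11.
g is a primitive root iff g^(66/q) ≢ 1 (mod 67) for each prime q ∈ {2, 3, 11}.
g = 2: 2^33 ≡ 66; 2^22 ≡ 37; 2^6 ≡ 64 — none is 1, so 2 is a primitive root.
The smallest primitive root modulo 67 is 2.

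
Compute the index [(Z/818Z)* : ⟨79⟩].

3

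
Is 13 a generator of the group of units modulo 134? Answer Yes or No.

Yes

φ(134) = φ(2)·φ(67) = 1·66 = 66 = 2 · 3 · 11.
It suffices to check that the order of 13 is not a proper divisor of 66: compute 13^(66/q) for q ∈ {2, 3, 11}.
13^33 ≡ 133 (mod 134)  [q = 2: ≢ 1 ✓]
13^22 ≡ 37 (mod 134)  [q = 3: ≢ 1 ✓]
13^6 ≡ 129 (mod 134)  [q = 11: ≢ 1 ✓]
None equal 1, so ord_134(13) = 66: 13 is a primitive root.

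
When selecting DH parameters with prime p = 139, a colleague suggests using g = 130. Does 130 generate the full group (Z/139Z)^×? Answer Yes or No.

Yes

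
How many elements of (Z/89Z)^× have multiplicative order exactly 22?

10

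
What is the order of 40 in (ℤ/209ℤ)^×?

90

ord(40) | φ(209) = φ(11·19) = (11−1)·(19−1) = 10·18 = 180 = 2^2 · 3^2 · 5.
Divisors of 180: 1, 2, 3, 4, 5, 6, 9, 10, 12, 15, 18, 20, 30, 36, 45, 60, 90, 180.
Evaluate successive powers at the divisors of 180:
40^1 ≡ 40 (mod 209)
40^2 ≡ 137 (mod 209)
40^3 ≡ 46 (mod 209)
40^4 ≡ 168 (mod 209)
40^5 ≡ 32 (mod 209)
40^6 ≡ 26 (mod 209)
40^9 ≡ 151 (mod 209)
40^10 ≡ 188 (mod 209)
40^12 ≡ 49 (mod 209)
40^15 ≡ 164 (mod 209)
40^18 ≡ 20 (mod 209)
40^20 ≡ 23 (mod 209)
40^30 ≡ 144 (mod 209)
40^36 ≡ 191 (mod 209)
40^45 ≡ 208 (mod 209)
40^60 ≡ 45 (mod 209)
40^90 ≡ 1 (mod 209) ✓
The smallest such exponent is 90, so the order of 40 is 90.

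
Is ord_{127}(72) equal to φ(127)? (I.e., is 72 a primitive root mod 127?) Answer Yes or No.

No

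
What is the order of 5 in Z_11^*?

5

The order of 5 must divide φ(11) = 11 − 1 = 10 = 2 · 5.
Divisors of 10: 1, 2, 5, 10.
Test each divisor d:
5^1 ≡ 5
5^2 ≡ 3
5^5 ≡ 1
Hence ord(5) = 5.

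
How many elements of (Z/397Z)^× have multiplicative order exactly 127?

0

φ(397) = 397 − 1 = 396 = 2^2 · 3^2 · 11.
In a cyclic group of order 396, there are φ(d) elements of order d for each divisor d of 396, and zero for non-divisors.
127 does not divide 396, so no element of (Z/397Z)^× has order 127.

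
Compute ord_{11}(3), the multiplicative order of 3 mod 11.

5

Since 3 ∈ (Z/11Z)^×, its order divides φ(11) = 11 − 1 = 10 = 2 · 5.
Divisors of 10: 1, 2, 5, 10.
Check 3^d mod 11 for each divisor in increasing order:
3^1 ≡ 3 (mod 11)
3^2 ≡ 9 (mod 11)
3^5 ≡ 1 (mod 11) ✓
Hence ord(3) = 5.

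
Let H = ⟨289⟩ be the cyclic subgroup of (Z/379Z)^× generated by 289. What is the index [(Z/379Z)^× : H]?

2

By Lagrange's theorem, ord_379(289) divides φ(379) = 379 − 1 = 378 = 2 · 3^3 · 7.
Divisors of 378: 1, 2, 3, 6, 7, 9, 14, 18, 21, 27, 42, 54, 63, 126, 189, 378.
Test each divisor d:
289^1 ≡ 289 (mod 379)
289^2 ≡ 141 (mod 379)
289^3 ≡ 196 (mod 379)
289^6 ≡ 137 (mod 379)
289^7 ≡ 177 (mod 379)
289^9 ≡ 322 (mod 379)
289^14 ≡ 251 (mod 379)
289^18 ≡ 217 (mod 379)
289^21 ≡ 84 (mod 379)
289^27 ≡ 138 (mod 379)
289^42 ≡ 234 (mod 379)
289^54 ≡ 94 (mod 379)
289^63 ≡ 327 (mod 379)
289^126 ≡ 51 (mod 379)
289^189 ≡ 1 (mod 379) ✓
Thus |⟨289⟩| = ord(289) = 189.
The index is φ(379) / ord(289) = 378 / 189 = 2.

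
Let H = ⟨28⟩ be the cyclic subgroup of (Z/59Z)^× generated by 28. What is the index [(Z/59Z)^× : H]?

By Lagrange's theorem, ord_59(28) divides φ(59) = 59 − 1 = 58 = 2 · 29.
Divisors of 58: 1, 2, 29, 58.
Test each divisor d:
28^1 ≡ 28
28^2 ≡ 17
28^29 ≡ 1
So ord_59(28) = 29, hence |⟨28⟩| = 29.
Index = |(Z/59Z)^×| / |⟨28⟩| = 58 / 29 = 2.

2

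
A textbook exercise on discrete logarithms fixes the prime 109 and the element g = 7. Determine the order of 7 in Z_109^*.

Since 7 ∈ (Z/109Z)^×, its order divides φ(109) = 109 − 1 = 108 = 2^2 · 3^3.
Divisors of 108: 1, 2, 3, 4, 6, 9, 12, 18, 27, 36, 54, 108.
Test each divisor d:
7^1 ≡ 7
7^2 ≡ 49
7^3 ≡ 16
7^4 ≡ 3
7^6 ≡ 38
7^9 ≡ 63
7^12 ≡ 27
7^18 ≡ 45
7^27 ≡ 1
So ord_109(7) = 27.

27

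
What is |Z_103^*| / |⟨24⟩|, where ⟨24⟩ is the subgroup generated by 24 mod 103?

Since 24 ∈ (Z/103Z)^×, its order divides φ(103) = 103 − 1 = 102 = 2 · 3 · 17.
Divisors of 102: 1, 2, 3, 6, 17, 34, 51, 102.
Test each divisor d:
24^1 ≡ 24
24^2 ≡ 61
24^3 ≡ 22
24^6 ≡ 72
24^17 ≡ 102
24^34 ≡ 1
The order of 24 is 34, so the subgroup it generates has 34 elements.
The index is φ(103) / ord(24) = 102 / 34 = 3.

3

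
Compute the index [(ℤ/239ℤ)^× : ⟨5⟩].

2

Since 5 ∈ (Z/239Z)^×, its order divides φ(239) = 239 − 1 = 238 = 2 · 7 · 17.
Divisors of 238: 1, 2, 7, 14, 17, 34, 119, 238.
Evaluate successive powers at the divisors of 238:
5^1 ≡ 5
5^2 ≡ 25
5^7 ≡ 211
5^14 ≡ 67
5^17 ≡ 10
5^34 ≡ 100
5^119 ≡ 1
So ord_239(5) = 119, hence |⟨5⟩| = 119.
[(Z/239Z)^× : ⟨5⟩] = 238/119 = 2.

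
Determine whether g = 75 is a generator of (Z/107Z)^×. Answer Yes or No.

No

φ(107) = 107 − 1 = 106 = 2 · 53.
It suffices to check that the order of 75 is not a proper divisor of 106: compute 75^(106/q) for q ∈ {2, 53}.
75^53 ≡ 1 (mod 107)  [q = 2: ≡ 1 ✗]
75^2 ≡ 61 (mod 107)  [q = 53: ≢ 1 ✓]
Since 75^53 ≡ 1, the order of 75 divides 53 < 106, so 75 is not a primitive root.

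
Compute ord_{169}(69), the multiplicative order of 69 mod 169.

ord(69) | φ(169) = φ(13^2) = 13·(13−1) = 156 = 2^2 · 3 · 13.
Divisors of 156: 1, 2, 3, 4, 6, 12, 13, 26, 39, 52, 78, 156.
Evaluate successive powers at the divisors of 156:
69^1 ≡ 69
69^2 ≡ 29
69^3 ≡ 142
69^4 ≡ 165
69^6 ≡ 53
69^12 ≡ 105
69^13 ≡ 147
69^26 ≡ 146
69^39 ≡ 168
69^52 ≡ 22
69^78 ≡ 1
Hence ord(69) = 78.

78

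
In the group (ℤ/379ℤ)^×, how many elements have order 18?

φ(379) = 379 − 1 = 378 = 2 · 3^3 · 7.
In a cyclic group of order 378, there are φ(d) elements of order d for each divisor d of 378, and zero for non-divisors.
18 = 2 · 3^2 divides 378, and φ(18) = 6.

6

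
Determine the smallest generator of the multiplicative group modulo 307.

φ(307) = 307 − 1 = 306 = 2 · 3^2 · 17.
g is a primitive root iff g^(306/q) ≢ 1 (mod 307) for each prime q ∈ {2, 3, 17}.
g = 2: 2^153 ≡ 306; 2^102 ≡ 1 — hits 1, so not a primitive root.
g = 3: 3^153 ≡ 306; 3^102 ≡ 1 — hits 1, so not a primitive root.
g = 4: 4^153 ≡ 1 — hits 1, so not a primitive root.
g = 5: 5^153 ≡ 306; 5^102 ≡ 289; 5^18 ≡ 81 — none is 1, so 5 is a primitive root.
The smallest primitive root modulo 307 is 5.

5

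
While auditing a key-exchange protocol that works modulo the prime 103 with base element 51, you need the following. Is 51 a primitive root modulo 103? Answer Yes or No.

Yes

φ(103) = 103 − 1 = 102 = 2 · 3 · 17.
51 is a primitive root mod 103 iff 51^(φ(103)/q) ≢ 1 for every prime q | φ(103), i.e. q ∈ {2, 3, 17}.
51^51 ≡ 102 (mod 103)  [q = 2: ≢ 1 ✓]
51^34 ≡ 56 (mod 103)  [q = 3: ≢ 1 ✓]
51^6 ≡ 66 (mod 103)  [q = 17: ≢ 1 ✓]
Every test exponent gives a nontrivial residue, hence 51 generates the full group.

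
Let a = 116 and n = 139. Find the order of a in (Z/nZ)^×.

23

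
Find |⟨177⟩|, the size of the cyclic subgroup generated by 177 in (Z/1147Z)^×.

60

Since 177 ∈ (Z/1147Z)^×, its order divides φ(1147) = φ(31·37) = (31−1)·(37−1) = 30·36 = 1080 = 2^3 · 3^3 · 5.
Divisors of 1080: 1, 2, 3, 4, 5, 6, 8, 9, 10, 12, 15, 18, 20, 24, 27, 30, 36, 40, 45, 54, 60, 72, 90, 108, 120, 135, 180, 216, 270, 360, 540, 1080.
Evaluate successive powers at the divisors of 1080:
177^1 ≡ 177
177^2 ≡ 360
177^3 ≡ 635
177^4 ≡ 1136
177^5 ≡ 347
177^6 ≡ 628
177^8 ≡ 121
177^9 ≡ 771
177^10 ≡ 1121
177^12 ≡ 963
177^15 ≡ 154
177^18 ≡ 295
177^20 ≡ 676
177^24 ≡ 593
177^27 ≡ 339
177^30 ≡ 776
177^36 ≡ 1000
177^40 ≡ 470
177^45 ≡ 216
177^54 ≡ 221
177^60 ≡ 1
Therefore the multiplicative order of 177 modulo 1147 is 60.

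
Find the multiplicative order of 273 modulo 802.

200

By Lagrange's theorem, ord_802(273) divides φ(802) = φ(2)·φ(401) = 1·400 = 400 = 2^4 · 5^2.
Divisors of 400: 1, 2, 4, 5, 8, 10, 16, 20, 25, 40, 50, 80, 100, 200, 400.
Check 273^d mod 802 for each divisor in increasing order:
273^1 ≡ 273 (mod 802)
273^2 ≡ 745 (mod 802)
273^4 ≡ 41 (mod 802)
273^5 ≡ 767 (mod 802)
273^8 ≡ 77 (mod 802)
273^10 ≡ 423 (mod 802)
273^16 ≡ 315 (mod 802)
273^20 ≡ 83 (mod 802)
273^25 ≡ 303 (mod 802)
273^40 ≡ 473 (mod 802)
273^50 ≡ 381 (mod 802)
273^80 ≡ 773 (mod 802)
273^100 ≡ 801 (mod 802)
273^200 ≡ 1 (mod 802) ✓
Therefore the multiplicative order of 273 modulo 802 is 200.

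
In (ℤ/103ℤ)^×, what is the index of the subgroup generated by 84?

Since 84 ∈ (Z/103Z)^×, its order divides φ(103) = 103 − 1 = 102 = 2 · 3 · 17.
Divisors of 102: 1, 2, 3, 6, 17, 34, 51, 102.
Compute 84^d (mod 103) for the divisors d until we hit 1:
84^1 ≡ 84 (mod 103)
84^2 ≡ 52 (mod 103)
84^3 ≡ 42 (mod 103)
84^6 ≡ 13 (mod 103)
84^17 ≡ 47 (mod 103)
84^34 ≡ 46 (mod 103)
84^51 ≡ 102 (mod 103)
84^102 ≡ 1 (mod 103) ✓
Thus |⟨84⟩| = ord(84) = 102.
[(Z/103Z)^× : ⟨84⟩] = 102/102 = 1.

1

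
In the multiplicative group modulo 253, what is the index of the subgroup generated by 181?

The order of 181 must divide φ(253) = φ(11·23) = (11−1)·(23−1) = 10·22 = 220 = 2^2 · 5 · 11.
Divisors of 220: 1, 2, 4, 5, 10, 11, 20, 22, 44, 55, 110, 220.
Compute 181^d (mod 253) for the divisors d until we hit 1:
181^1 ≡ 181
181^2 ≡ 124
181^4 ≡ 196
181^5 ≡ 56
181^10 ≡ 100
181^11 ≡ 137
181^20 ≡ 133
181^22 ≡ 47
181^44 ≡ 185
181^55 ≡ 45
181^110 ≡ 1
Thus |⟨181⟩| = ord(181) = 110.
[(Z/253Z)^× : ⟨181⟩] = 220/110 = 2.

2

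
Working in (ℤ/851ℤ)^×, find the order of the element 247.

198

Since 247 ∈ (Z/851Z)^×, its order divides φ(851) = φ(23·37) = (23−1)·(37−1) = 22·36 = 792 = 2^3 · 3^2 · 11.
Divisors of 792: 1, 2, 3, 4, 6, 8, 9, 11, 12, 18, 22, 24, 33, 36, 44, 66, 72, 88, 99, 132, 198, 264, 396, 792.
Check 247^d mod 851 for each divisor in increasing order:
247^1 ≡ 247 (mod 851)
247^2 ≡ 588 (mod 851)
247^3 ≡ 566 (mod 851)
247^4 ≡ 238 (mod 851)
247^6 ≡ 380 (mod 851)
247^8 ≡ 478 (mod 851)
247^9 ≡ 628 (mod 851)
247^11 ≡ 781 (mod 851)
247^12 ≡ 581 (mod 851)
247^18 ≡ 371 (mod 851)
247^22 ≡ 645 (mod 851)
247^24 ≡ 565 (mod 851)
247^33 ≡ 804 (mod 851)
247^36 ≡ 630 (mod 851)
247^44 ≡ 737 (mod 851)
247^66 ≡ 507 (mod 851)
247^72 ≡ 334 (mod 851)
247^88 ≡ 231 (mod 851)
247^99 ≡ 850 (mod 851)
247^132 ≡ 47 (mod 851)
247^198 ≡ 1 (mod 851) ✓
So ord_851(247) = 198.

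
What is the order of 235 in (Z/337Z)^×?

112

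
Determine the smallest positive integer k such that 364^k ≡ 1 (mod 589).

90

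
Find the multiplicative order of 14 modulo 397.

9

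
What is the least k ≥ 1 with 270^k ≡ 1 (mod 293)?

ord(270) | φ(293) = 293 − 1 = 292 = 2^2 · 73.
Divisors of 292: 1, 2, 4, 73, 146, 292.
Check 270^d mod 293 for each divisor in increasing order:
270^1 ≡ 270 (mod 293)
270^2 ≡ 236 (mod 293)
270^4 ≡ 26 (mod 293)
270^73 ≡ 138 (mod 293)
270^146 ≡ 292 (mod 293)
270^292 ≡ 1 (mod 293) ✓
So ord_293(270) = 292.

292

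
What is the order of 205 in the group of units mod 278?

By Lagrange's theorem, ord_278(205) divides φ(278) = φ(2)·φ(139) = 1·138 = 138 = 2 · 3 · 23.
Divisors of 138: 1, 2, 3, 6, 23, 46, 69, 138.
Compute 205^d (mod 278) for the divisors d until we hit 1:
205^1 ≡ 205
205^2 ≡ 47
205^3 ≡ 183
205^6 ≡ 129
205^23 ≡ 181
205^46 ≡ 235
205^69 ≡ 1
Hence ord(205) = 69.

69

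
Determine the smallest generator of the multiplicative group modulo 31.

φ(31) = 31 − 1 = 30 = 2 · 3 · 5.
Test candidates g = 2, 3, … against the prime factors q ∈ {2, 3, 5} of φ(31): g is a generator iff g^(30/q) ≢ 1 for every such q.
g = 2: 2^15 ≡ 1 — hits 1, so not a primitive root.
g = 3: 3^15 ≡ 30; 3^10 ≡ 25; 3^6 ≡ 16 — none is 1, so 3 is a primitive root.
Hence the least primitive root of 31 is 3.

3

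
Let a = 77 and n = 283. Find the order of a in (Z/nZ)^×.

The order of 77 must divide φ(283) = 283 − 1 = 282 = 2 · 3 · 47.
Divisors of 282: 1, 2, 3, 6, 47, 94, 141, 282.
Test each divisor d:
77^1 ≡ 77 (mod 283)
77^2 ≡ 269 (mod 283)
77^3 ≡ 54 (mod 283)
77^6 ≡ 86 (mod 283)
77^47 ≡ 44 (mod 283)
77^94 ≡ 238 (mod 283)
77^141 ≡ 1 (mod 283) ✓
Therefore the multiplicative order of 77 modulo 283 is 141.

141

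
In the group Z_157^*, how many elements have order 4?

2

φ(157) = 157 − 1 = 156 = 2^2 · 3 · 13.
(Z/157Z)^× is cyclic (|G| = 156); a cyclic group of order m has exactly φ(d) elements of each order d | m, and none otherwise.
4 = 2^2 divides 156, and φ(4) = 2.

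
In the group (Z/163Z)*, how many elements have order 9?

6

φ(163) = 163 − 1 = 162 = 2 · 3^4.
(Z/163Z)^× is cyclic (|G| = 162); a cyclic group of order m has exactly φ(d) elements of each order d | m, and none otherwise.
9 = 3^2 divides 162, and φ(9) = 6.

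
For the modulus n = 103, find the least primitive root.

5

φ(103) = 103 − 1 = 102 = 2 · 3 · 17.
g is a primitive root iff g^(102/q) ≢ 1 (mod 103) for each prime q ∈ {2, 3, 17}.
g = 2: 2^51 ≡ 1 — hits 1, so not a primitive root.
g = 3: 3^51 ≡ 102; 3^34 ≡ 1 — hits 1, so not a primitive root.
g = 4: 4^51 ≡ 1 — hits 1, so not a primitive root.
g = 5: 5^51 ≡ 102; 5^34 ≡ 56; 5^6 ≡ 72 — none is 1, so 5 is a primitive root.
The smallest primitive root modulo 103 is 5.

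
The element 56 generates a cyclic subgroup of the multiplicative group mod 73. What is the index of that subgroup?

The order of 56 must divide φ(73) = 73 − 1 = 72 = 2^3 · 3^2.
Divisors of 72: 1, 2, 3, 4, 6, 8, 9, 12, 18, 24, 36, 72.
Test each divisor d:
56^1 ≡ 56 (mod 73)
56^2 ≡ 70 (mod 73)
56^3 ≡ 51 (mod 73)
56^4 ≡ 9 (mod 73)
56^6 ≡ 46 (mod 73)
56^8 ≡ 8 (mod 73)
56^9 ≡ 10 (mod 73)
56^12 ≡ 72 (mod 73)
56^18 ≡ 27 (mod 73)
56^24 ≡ 1 (mod 73) ✓
Thus |⟨56⟩| = ord(56) = 24.
The index is φ(73) / ord(56) = 72 / 24 = 3.

3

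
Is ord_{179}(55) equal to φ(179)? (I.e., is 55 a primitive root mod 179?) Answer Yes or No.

φ(179) = 179 − 1 = 178 = 2 · 89.
55 is a primitive root mod 179 iff 55^(φ(179)/q) ≢ 1 for every prime q | φ(179), i.e. q ∈ {2, 89}.
55^89 ≡ 178 (mod 179)  [q = 2: ≢ 1 ✓]
55^2 ≡ 161 (mod 179)  [q = 89: ≢ 1 ✓]
None equal 1, so ord_179(55) = 178: 55 is a primitive root.

Yes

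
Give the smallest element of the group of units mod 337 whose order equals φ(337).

φ(337) = 337 − 1 = 336 = 2^4 · 3 · 7.
Test candidates g = 2, 3, … against the prime factors q ∈ {2, 3, 7} of φ(337): g is a generator iff g^(336/q) ≢ 1 for every such q.
g = 2: 2^168 ≡ 1 — hits 1, so not a primitive root.
g = 3: 3^168 ≡ 1 — hits 1, so not a primitive root.
g = 4: 4^168 ≡ 1 — hits 1, so not a primitive root.
g = 5: 5^168 ≡ 336; 5^112 ≡ 1 — hits 1, so not a primitive root.
g = 6: 6^168 ≡ 1 — hits 1, so not a primitive root.
g = 7: 7^168 ≡ 1 — hits 1, so not a primitive root.
g = 8: 8^168 ≡ 1 — hits 1, so not a primitive root.
g = 9: 9^168 ≡ 1 — hits 1, so not a primitive root.
g = 10: 10^168 ≡ 336; 10^112 ≡ 128; 10^48 ≡ 175 — none is 1, so 10 is a primitive root.
So 10 is the smallest generator of (Z/337Z)^×.

10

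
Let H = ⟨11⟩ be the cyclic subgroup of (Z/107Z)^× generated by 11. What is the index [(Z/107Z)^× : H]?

2

By Lagrange's theorem, ord_107(11) divides φ(107) = 107 − 1 = 106 = 2 · 53.
Divisors of 106: 1, 2, 53, 106.
Evaluate successive powers at the divisors of 106:
11^1 ≡ 11 (mod 107)
11^2 ≡ 14 (mod 107)
11^53 ≡ 1 (mod 107) ✓
So ord_107(11) = 53, hence |⟨11⟩| = 53.
[(Z/107Z)^× : ⟨11⟩] = 106/53 = 2.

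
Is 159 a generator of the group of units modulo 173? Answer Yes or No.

No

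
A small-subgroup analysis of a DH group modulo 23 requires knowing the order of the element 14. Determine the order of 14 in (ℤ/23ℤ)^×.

22

ord(14) | φ(23) = 23 − 1 = 22 = 2 · 11.
Divisors of 22: 1, 2, 11, 22.
Evaluate successive powers at the divisors of 22:
14^1 ≡ 14 (mod 23)
14^2 ≡ 12 (mod 23)
14^11 ≡ 22 (mod 23)
14^22 ≡ 1 (mod 23) ✓
Therefore the multiplicative order of 14 modulo 23 is 22.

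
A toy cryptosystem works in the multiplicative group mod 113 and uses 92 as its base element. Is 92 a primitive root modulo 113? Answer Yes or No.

Yes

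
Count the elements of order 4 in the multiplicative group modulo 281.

2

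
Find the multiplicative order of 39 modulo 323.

16

By Lagrange's theorem, ord_323(39) divides φ(323) = φ(17·19) = (17−1)·(19−1) = 16·18 = 288 = 2^5 · 3^2.
Divisors of 288: 1, 2, 3, 4, 6, 8, 9, 12, 16, 18, 24, 32, 36, 48, 72, 96, 144, 288.
Test each divisor d:
39^1 ≡ 39
39^2 ≡ 229
39^3 ≡ 210
39^4 ≡ 115
39^6 ≡ 172
39^8 ≡ 305
39^9 ≡ 267
39^12 ≡ 191
39^16 ≡ 1
Hence ord(39) = 16.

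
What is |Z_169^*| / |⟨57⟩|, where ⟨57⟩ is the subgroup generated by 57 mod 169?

3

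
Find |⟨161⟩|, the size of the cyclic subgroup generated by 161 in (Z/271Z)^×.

ord(161) | φ(271) = 271 − 1 = 270 = 2 · 3^3 · 5.
Divisors of 270: 1, 2, 3, 5, 6, 9, 10, 15, 18, 27, 30, 45, 54, 90, 135, 270.
Test each divisor d:
161^1 ≡ 161 (mod 271)
161^2 ≡ 176 (mod 271)
161^3 ≡ 152 (mod 271)
161^5 ≡ 194 (mod 271)
161^6 ≡ 69 (mod 271)
161^9 ≡ 190 (mod 271)
161^10 ≡ 238 (mod 271)
161^15 ≡ 102 (mod 271)
161^18 ≡ 57 (mod 271)
161^27 ≡ 261 (mod 271)
161^30 ≡ 106 (mod 271)
161^45 ≡ 243 (mod 271)
161^54 ≡ 100 (mod 271)
161^90 ≡ 242 (mod 271)
161^135 ≡ 270 (mod 271)
161^270 ≡ 1 (mod 271) ✓
Hence ord(161) = 270.

270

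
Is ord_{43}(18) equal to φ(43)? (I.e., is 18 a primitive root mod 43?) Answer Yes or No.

Yes

φ(43) = 43 − 1 = 42 = 2 · 3 · 7.
Test 18^(42/q) mod 43 for each prime factor q of 42:
18^21 ≡ 42 (mod 43)  [q = 2: ≢ 1 ✓]
18^14 ≡ 6 (mod 43)  [q = 3: ≢ 1 ✓]
18^6 ≡ 41 (mod 43)  [q = 7: ≢ 1 ✓]
Every test exponent gives a nontrivial residue, hence 18 generates the full group.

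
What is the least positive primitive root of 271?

φ(271) = 271 − 1 = 270 = 2 · 3^3 · 5.
g is a primitive root iff g^(270/q) ≢ 1 (mod 271) for each prime q ∈ {2, 3, 5}.
g = 2: 2^135 ≡ 1 — hits 1, so not a primitive root.
g = 3: 3^135 ≡ 270; 3^90 ≡ 1 — hits 1, so not a primitive root.
g = 4: 4^135 ≡ 1 — hits 1, so not a primitive root.
g = 5: 5^135 ≡ 1 — hits 1, so not a primitive root.
g = 6: 6^135 ≡ 270; 6^90 ≡ 242; 6^54 ≡ 10 — none is 1, so 6 is a primitive root.
Hence the least primitive root of 271 is 6.

6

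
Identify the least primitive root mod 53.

2

φ(53) = 53 − 1 = 52 = 2^2 · 13.
g is a primitive root iff g^(52/q) ≢ 1 (mod 53) for each prime q ∈ {2, 13}.
g = 2: 2^26 ≡ 52; 2^4 ≡ 16 — none is 1, so 2 is a primitive root.
So 2 is the smallest generator of (Z/53Z)^×.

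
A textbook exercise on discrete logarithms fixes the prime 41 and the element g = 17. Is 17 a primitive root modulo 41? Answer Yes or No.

φ(41) = 41 − 1 = 40 = 2^3 · 5.
An element g generates (Z/41Z)^× iff g^(40/q) ≢ 1 (mod 41) for each prime q ∈ {2, 5}.
17^20 ≡ 40 (mod 41)  [q = 2: ≢ 1 ✓]
17^8 ≡ 16 (mod 41)  [q = 5: ≢ 1 ✓]
None equal 1, so ord_41(17) = 40: 17 is a primitive root.

Yes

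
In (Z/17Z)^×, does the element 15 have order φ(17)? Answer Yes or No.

φ(17) = 17 − 1 = 16 = 2^4.
15 is a primitive root mod 17 iff 15^(φ(17)/q) ≢ 1 for every prime q | φ(17), i.e. q ∈ {2}.
15^8 ≡ 1 (mod 17)  [q = 2: ≡ 1 ✗]
Since 15^8 ≡ 1, the order of 15 divides 8 < 16, so 15 is not a primitive root.

No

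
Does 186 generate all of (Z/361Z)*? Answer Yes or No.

φ(361) = φ(19^2) = 19·(19−1) = 342 = 2 · 3^2 · 19.
186 is a primitive root mod 361 iff 186^(φ(361)/q) ≢ 1 for every prime q | φ(361), i.e. q ∈ {2, 3, 19}.
186^171 ≡ 360 (mod 361)  [q = 2: ≢ 1 ✓]
186^114 ≡ 68 (mod 361)  [q = 3: ≢ 1 ✓]
186^18 ≡ 343 (mod 361)  [q = 19: ≢ 1 ✓]
Every test exponent gives a nontrivial residue, hence 186 generates the full group.

Yes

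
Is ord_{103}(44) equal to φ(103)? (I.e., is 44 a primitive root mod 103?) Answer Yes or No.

Yes

φ(103) = 103 − 1 = 102 = 2 · 3 · 17.
It suffices to check that the order of 44 is not a proper divisor of 102: compute 44^(102/q) for q ∈ {2, 3, 17}.
44^51 ≡ 102 (mod 103)  [q = 2: ≢ 1 ✓]
44^34 ≡ 46 (mod 103)  [q = 3: ≢ 1 ✓]
44^6 ≡ 9 (mod 103)  [q = 17: ≢ 1 ✓]
All checks pass, so 44 has order 102 and is a primitive root modulo 103.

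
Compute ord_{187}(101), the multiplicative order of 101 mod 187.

10

The order of 101 must divide φ(187) = φ(11·17) = (11−1)·(17−1) = 10·16 = 160 = 2^5 · 5.
Divisors of 160: 1, 2, 4, 5, 8, 10, 16, 20, 32, 40, 80, 160.
Compute 101^d (mod 187) for the divisors d until we hit 1:
101^1 ≡ 101 (mod 187)
101^2 ≡ 103 (mod 187)
101^4 ≡ 137 (mod 187)
101^5 ≡ 186 (mod 187)
101^8 ≡ 69 (mod 187)
101^10 ≡ 1 (mod 187) ✓
Therefore the multiplicative order of 101 modulo 187 is 10.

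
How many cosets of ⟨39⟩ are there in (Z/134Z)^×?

By Lagrange's theorem, ord_134(39) divides φ(134) = φ(2)·φ(67) = 1·66 = 66 = 2 · 3 · 11.
Divisors of 66: 1, 2, 3, 6, 11, 22, 33, 66.
Compute 39^d (mod 134) for the divisors d until we hit 1:
39^1 ≡ 39 (mod 134)
39^2 ≡ 47 (mod 134)
39^3 ≡ 91 (mod 134)
39^6 ≡ 107 (mod 134)
39^11 ≡ 29 (mod 134)
39^22 ≡ 37 (mod 134)
39^33 ≡ 1 (mod 134) ✓
So ord_134(39) = 33, hence |⟨39⟩| = 33.
Index = |(Z/134Z)^×| / |⟨39⟩| = 66 / 33 = 2.

2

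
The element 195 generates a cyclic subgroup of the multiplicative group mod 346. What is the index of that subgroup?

Since 195 ∈ (Z/346Z)^×, its order divides φ(346) = φ(2)·φ(173) = 1·172 = 172 = 2^2 · 43.
Divisors of 172: 1, 2, 4, 43, 86, 172.
Evaluate successive powers at the divisors of 172:
195^1 ≡ 195 (mod 346)
195^2 ≡ 311 (mod 346)
195^4 ≡ 187 (mod 346)
195^43 ≡ 1 (mod 346) ✓
Thus |⟨195⟩| = ord(195) = 43.
The index is φ(346) / ord(195) = 172 / 43 = 4.

4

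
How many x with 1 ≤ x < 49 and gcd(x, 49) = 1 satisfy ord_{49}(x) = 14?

φ(49) = φ(7^2) = 7·(7−1) = 42 = 2 · 3 · 7.
(Z/49Z)^× is cyclic (|G| = 42); a cyclic group of order m has exactly φ(d) elements of each order d | m, and none otherwise.
14 = 2 · 7 divides 42, and φ(14) = 6.

6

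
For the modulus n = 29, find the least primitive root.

φ(29) = 29 − 1 = 28 = 2^2 · 7.
Test candidates g = 2, 3, … against the prime factors q ∈ {2, 7} of φ(29): g is a generator iff g^(28/q) ≢ 1 for every such q.
g = 2: 2^14 ≡ 28; 2^4 ≡ 16 — none is 1, so 2 is a primitive root.
Hence the least primitive root of 29 is 2.

2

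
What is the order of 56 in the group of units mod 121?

11

ord(56) | φ(121) = φ(11^2) = 11·(11−1) = 110 = 2 · 5 · 11.
Divisors of 110: 1, 2, 5, 10, 11, 22, 55, 110.
Test each divisor d:
56^1 ≡ 56
56^2 ≡ 111
56^5 ≡ 34
56^10 ≡ 67
56^11 ≡ 1
The smallest such exponent is 11, so the order of 56 is 11.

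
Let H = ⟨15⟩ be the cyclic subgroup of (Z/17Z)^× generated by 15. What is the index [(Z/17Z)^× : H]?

2

The order of 15 must divide φ(17) = 17 − 1 = 16 = 2^4.
Divisors of 16: 1, 2, 4, 8, 16.
Test each divisor d:
15^1 ≡ 15
15^2 ≡ 4
15^4 ≡ 16
15^8 ≡ 1
The order of 15 is 8, so the subgroup it generates has 8 elements.
Index = |(Z/17Z)^×| / |⟨15⟩| = 16 / 8 = 2.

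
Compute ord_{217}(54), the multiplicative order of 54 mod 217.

30

By Lagrange's theorem, ord_217(54) divides φ(217) = φ(7·31) = (7−1)·(31−1) = 6·30 = 180 = 2^2 · 3^2 · 5.
Divisors of 180: 1, 2, 3, 4, 5, 6, 9, 10, 12, 15, 18, 20, 30, 36, 45, 60, 90, 180.
Test each divisor d:
54^1 ≡ 54 (mod 217)
54^2 ≡ 95 (mod 217)
54^3 ≡ 139 (mod 217)
54^4 ≡ 128 (mod 217)
54^5 ≡ 185 (mod 217)
54^6 ≡ 8 (mod 217)
54^9 ≡ 27 (mod 217)
54^10 ≡ 156 (mod 217)
54^12 ≡ 64 (mod 217)
54^15 ≡ 216 (mod 217)
54^18 ≡ 78 (mod 217)
54^20 ≡ 32 (mod 217)
54^30 ≡ 1 (mod 217) ✓
Therefore the multiplicative order of 54 modulo 217 is 30.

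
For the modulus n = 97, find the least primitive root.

5

φ(97) = 97 − 1 = 96 = 2^5 · 3.
g is a primitive root iff g^(96/q) ≢ 1 (mod 97) for each prime q ∈ {2, 3}.
g = 2: 2^48 ≡ 1 — hits 1, so not a primitive root.
g = 3: 3^48 ≡ 1 — hits 1, so not a primitive root.
g = 4: 4^48 ≡ 1 — hits 1, so not a primitive root.
g = 5: 5^48 ≡ 96; 5^32 ≡ 35 — none is 1, so 5 is a primitive root.
Hence the least primitive root of 97 is 5.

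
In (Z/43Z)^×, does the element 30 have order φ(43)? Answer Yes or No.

Yes

φ(43) = 43 − 1 = 42 = 2 · 3 · 7.
An element g generates (Z/43Z)^× iff g^(42/q) ≢ 1 (mod 43) for each prime q ∈ {2, 3, 7}.
30^21 ≡ 42 (mod 43)  [q = 2: ≢ 1 ✓]
30^14 ≡ 6 (mod 43)  [q = 3: ≢ 1 ✓]
30^6 ≡ 16 (mod 43)  [q = 7: ≢ 1 ✓]
None equal 1, so ord_43(30) = 42: 30 is a primitive root.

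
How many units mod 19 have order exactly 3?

2

φ(19) = 19 − 1 = 18 = 2 · 3^2.
Since (Z/19Z)^× is cyclic of order 18, the number of elements of order d is φ(d) when d | 18 and 0 otherwise.
3 | 18, and φ(3) = 3 − 1 = 2.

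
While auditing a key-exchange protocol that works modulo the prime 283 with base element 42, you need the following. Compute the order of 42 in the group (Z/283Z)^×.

47

By Lagrange's theorem, ord_283(42) divides φ(283) = 283 − 1 = 282 = 2 · 3 · 47.
Divisors of 282: 1, 2, 3, 6, 47, 94, 141, 282.
Compute 42^d (mod 283) for the divisors d until we hit 1:
42^1 ≡ 42 (mod 283)
42^2 ≡ 66 (mod 283)
42^3 ≡ 225 (mod 283)
42^6 ≡ 251 (mod 283)
42^47 ≡ 1 (mod 283) ✓
Hence ord(42) = 47.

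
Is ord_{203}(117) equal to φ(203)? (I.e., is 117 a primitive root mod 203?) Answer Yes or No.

No

203 = 7 · 29 is a product of two distinct odd primes, so (Z/203Z)^× ≅ (Z/7Z)^× × (Z/29Z)^× is not cyclic.
No primitive root modulo 203 exists; in particular 117 is not one.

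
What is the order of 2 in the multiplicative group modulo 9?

Since 2 ∈ (Z/9Z)^×, its order divides φ(9) = φ(3^2) = 3·(3−1) = 6 = 2 · 3.
Divisors of 6: 1, 2, 3, 6.
Evaluate successive powers at the divisors of 6:
2^1 ≡ 2
2^2 ≡ 4
2^3 ≡ 8
2^6 ≡ 1
The smallest such exponent is 6, so the order of 2 is 6.

6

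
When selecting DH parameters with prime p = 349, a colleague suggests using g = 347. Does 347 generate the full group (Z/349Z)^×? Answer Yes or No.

φ(349) = 349 − 1 = 348 = 2^2 · 3 · 29.
It suffices to check that the order of 347 is not a proper divisor of 348: compute 347^(348/q) for q ∈ {2, 3, 29}.
347^174 ≡ 348 (mod 349)  [q = 2: ≢ 1 ✓]
347^116 ≡ 226 (mod 349)  [q = 3: ≢ 1 ✓]
347^12 ≡ 257 (mod 349)  [q = 29: ≢ 1 ✓]
None equal 1, so ord_349(347) = 348: 347 is a primitive root.

Yes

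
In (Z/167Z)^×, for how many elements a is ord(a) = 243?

0

φ(167) = 167 − 1 = 166 = 2 · 83.
In a cyclic group of order 166, there are φ(d) elements of order d for each divisor d of 166, and zero for non-divisors.
Since 243 ∤ 166, the count is 0.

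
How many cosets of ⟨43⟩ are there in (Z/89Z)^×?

ord(43) | φ(89) = 89 − 1 = 88 = 2^3 · 11.
Divisors of 88: 1, 2, 4, 8, 11, 22, 44, 88.
Compute 43^d (mod 89) for the divisors d until we hit 1:
43^1 ≡ 43
43^2 ≡ 69
43^4 ≡ 44
43^8 ≡ 67
43^11 ≡ 52
43^22 ≡ 34
43^44 ≡ 88
43^88 ≡ 1
The order of 43 is 88, so the subgroup it generates has 88 elements.
The index is φ(89) / ord(43) = 88 / 88 = 1.

1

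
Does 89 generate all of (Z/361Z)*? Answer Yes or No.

Yes

φ(361) = φ(19^2) = 19·(19−1) = 342 = 2 · 3^2 · 19.
It suffices to check that the order of 89 is not a proper divisor of 342: compute 89^(342/q) for q ∈ {2, 3, 19}.
89^171 ≡ 360 (mod 361)  [q = 2: ≢ 1 ✓]
89^114 ≡ 68 (mod 361)  [q = 3: ≢ 1 ✓]
89^18 ≡ 115 (mod 361)  [q = 19: ≢ 1 ✓]
None equal 1, so ord_361(89) = 342: 89 is a primitive root.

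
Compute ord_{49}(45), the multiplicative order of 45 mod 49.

The order of 45 must divide φ(49) = φ(7^2) = 7·(7−1) = 42 = 2 · 3 · 7.
Divisors of 42: 1, 2, 3, 6, 7, 14, 21, 42.
Test each divisor d:
45^1 ≡ 45 (mod 49)
45^2 ≡ 16 (mod 49)
45^3 ≡ 34 (mod 49)
45^6 ≡ 29 (mod 49)
45^7 ≡ 31 (mod 49)
45^14 ≡ 30 (mod 49)
45^21 ≡ 48 (mod 49)
45^42 ≡ 1 (mod 49) ✓
Hence ord(45) = 42.

42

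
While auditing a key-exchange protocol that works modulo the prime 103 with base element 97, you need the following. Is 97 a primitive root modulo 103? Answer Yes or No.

φ(103) = 103 − 1 = 102 = 2 · 3 · 17.
An element g generates (Z/103Z)^× iff g^(102/q) ≢ 1 (mod 103) for each prime q ∈ {2, 3, 17}.
97^51 ≡ 1 (mod 103)  [q = 2: ≡ 1 ✗]
97^34 ≡ 46 (mod 103)  [q = 3: ≢ 1 ✓]
97^6 ≡ 100 (mod 103)  [q = 17: ≢ 1 ✓]
Since 97^51 ≡ 1, the order of 97 divides 51 < 102, so 97 is not a primitive root.

No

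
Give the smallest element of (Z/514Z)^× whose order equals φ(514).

3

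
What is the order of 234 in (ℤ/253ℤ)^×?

ord(234) | φ(253) = φ(11·23) = (11−1)·(23−1) = 10·22 = 220 = 2^2 · 5 · 11.
Divisors of 220: 1, 2, 4, 5, 10, 11, 20, 22, 44, 55, 110, 220.
Test each divisor d:
234^1 ≡ 234 (mod 253)
234^2 ≡ 108 (mod 253)
234^4 ≡ 26 (mod 253)
234^5 ≡ 12 (mod 253)
234^10 ≡ 144 (mod 253)
234^11 ≡ 47 (mod 253)
234^20 ≡ 243 (mod 253)
234^22 ≡ 185 (mod 253)
234^44 ≡ 70 (mod 253)
234^55 ≡ 1 (mod 253) ✓
The smallest such exponent is 55, so the order of 234 is 55.

55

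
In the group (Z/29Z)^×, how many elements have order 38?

0

φ(29) = 29 − 1 = 28 = 2^2 · 7.
(Z/29Z)^× is cyclic (|G| = 28); a cyclic group of order m has exactly φ(d) elements of each order d | m, and none otherwise.
Here 28 is not a multiple of 38, so there are no elements of order 38.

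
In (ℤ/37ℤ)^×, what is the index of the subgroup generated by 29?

3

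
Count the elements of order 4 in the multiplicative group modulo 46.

0

φ(46) = φ(2)·φ(23) = 1·22 = 22 = 2 · 11.
Since (Z/46Z)^× is cyclic of order 22, the number of elements of order d is φ(d) when d | 22 and 0 otherwise.
Here 22 is not a multiple of 4, so there are no elements of order 4.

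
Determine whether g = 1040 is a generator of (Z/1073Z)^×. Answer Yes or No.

1073 = 29 · 37 is a product of two distinct odd primes, so (Z/1073Z)^× ≅ (Z/29Z)^× × (Z/37Z)^× is not cyclic.
No primitive root modulo 1073 exists; in particular 1040 is not one.

No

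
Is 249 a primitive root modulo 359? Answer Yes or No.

Yes

φ(359) = 359 − 1 = 358 = 2 · 179.
It suffices to check that the order of 249 is not a proper divisor of 358: compute 249^(358/q) for q ∈ {2, 179}.
249^179 ≡ 358 (mod 359)  [q = 2: ≢ 1 ✓]
249^2 ≡ 253 (mod 359)  [q = 179: ≢ 1 ✓]
None equal 1, so ord_359(249) = 358: 249 is a primitive root.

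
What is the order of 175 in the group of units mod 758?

378

The order of 175 must divide φ(758) = φ(2)·φ(379) = 1·378 = 378 = 2 · 3^3 · 7.
Divisors of 378: 1, 2, 3, 6, 7, 9, 14, 18, 21, 27, 42, 54, 63, 126, 189, 378.
Check 175^d mod 758 for each divisor in increasing order:
175^1 ≡ 175 (mod 758)
175^2 ≡ 305 (mod 758)
175^3 ≡ 315 (mod 758)
175^6 ≡ 685 (mod 758)
175^7 ≡ 111 (mod 758)
175^9 ≡ 503 (mod 758)
175^14 ≡ 193 (mod 758)
175^18 ≡ 595 (mod 758)
175^21 ≡ 199 (mod 758)
175^27 ≡ 633 (mod 758)
175^42 ≡ 185 (mod 758)
175^54 ≡ 465 (mod 758)
175^63 ≡ 431 (mod 758)
175^126 ≡ 51 (mod 758)
175^189 ≡ 757 (mod 758)
175^378 ≡ 1 (mod 758) ✓
Therefore the multiplicative order of 175 modulo 758 is 378.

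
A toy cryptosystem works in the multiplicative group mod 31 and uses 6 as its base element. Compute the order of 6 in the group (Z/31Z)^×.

6

Since 6 ∈ (Z/31Z)^×, its order divides φ(31) = 31 − 1 = 30 = 2 · 3 · 5.
Divisors of 30: 1, 2, 3, 5, 6, 10, 15, 30.
Compute 6^d (mod 31) for the divisors d until we hit 1:
6^1 ≡ 6
6^2 ≡ 5
6^3 ≡ 30
6^5 ≡ 26
6^6 ≡ 1
The smallest such exponent is 6, so the order of 6 is 6.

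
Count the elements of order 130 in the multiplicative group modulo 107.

0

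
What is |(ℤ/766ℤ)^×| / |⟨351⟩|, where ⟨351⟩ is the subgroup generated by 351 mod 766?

1

Since 351 ∈ (Z/766Z)^×, its order divides φ(766) = φ(2)·φ(383) = 1·382 = 382 = 2 · 191.
Divisors of 382: 1, 2, 191, 382.
Test each divisor d:
351^1 ≡ 351
351^2 ≡ 641
351^191 ≡ 765
351^382 ≡ 1
So ord_766(351) = 382, hence |⟨351⟩| = 382.
The index is φ(766) / ord(351) = 382 / 382 = 1.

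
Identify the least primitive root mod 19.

φ(19) = 19 − 1 = 18 = 2 · 3^2.
g is a primitive root iff g^(18/q) ≢ 1 (mod 19) for each prime q ∈ {2, 3}.
g = 2: 2^9 ≡ 18; 2^6 ≡ 7 — none is 1, so 2 is a primitive root.
Hence the least primitive root of 19 is 2.

2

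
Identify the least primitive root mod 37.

2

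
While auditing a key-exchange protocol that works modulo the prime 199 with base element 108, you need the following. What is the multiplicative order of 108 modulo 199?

198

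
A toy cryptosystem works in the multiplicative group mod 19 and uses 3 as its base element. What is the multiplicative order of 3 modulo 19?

18

The order of 3 must divide φ(19) = 19 − 1 = 18 = 2 · 3^2.
Divisors of 18: 1, 2, 3, 6, 9, 18.
Check 3^d mod 19 for each divisor in increasing order:
3^1 ≡ 3 (mod 19)
3^2 ≡ 9 (mod 19)
3^3 ≡ 8 (mod 19)
3^6 ≡ 7 (mod 19)
3^9 ≡ 18 (mod 19)
3^18 ≡ 1 (mod 19) ✓
So ord_19(3) = 18.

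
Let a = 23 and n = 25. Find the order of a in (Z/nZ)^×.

The order of 23 must divide φ(25) = φ(5^2) = 5·(5−1) = 20 = 2^2 · 5.
Divisors of 20: 1, 2, 4, 5, 10, 20.
Compute 23^d (mod 25) for the divisors d until we hit 1:
23^1 ≡ 23 (mod 25)
23^2 ≡ 4 (mod 25)
23^4 ≡ 16 (mod 25)
23^5 ≡ 18 (mod 25)
23^10 ≡ 24 (mod 25)
23^20 ≡ 1 (mod 25) ✓
Therefore the multiplicative order of 23 modulo 25 is 20.

20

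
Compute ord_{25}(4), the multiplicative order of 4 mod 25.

10

The order of 4 must divide φ(25) = φ(5^2) = 5·(5−1) = 20 = 2^2 · 5.
Divisors of 20: 1, 2, 4, 5, 10, 20.
Check 4^d mod 25 for each divisor in increasing order:
4^1 ≡ 4 (mod 25)
4^2 ≡ 16 (mod 25)
4^4 ≡ 6 (mod 25)
4^5 ≡ 24 (mod 25)
4^10 ≡ 1 (mod 25) ✓
Hence ord(4) = 10.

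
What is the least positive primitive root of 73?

5

φ(73) = 73 − 1 = 72 = 2^3 · 3^2.
Test candidates g = 2, 3, … against the prime factors q ∈ {2, 3} of φ(73): g is a generator iff g^(72/q) ≢ 1 for every such q.
g = 2: 2^36 ≡ 1 — hits 1, so not a primitive root.
g = 3: 3^36 ≡ 1 — hits 1, so not a primitive root.
g = 4: 4^36 ≡ 1 — hits 1, so not a primitive root.
g = 5: 5^36 ≡ 72; 5^24 ≡ 8 — none is 1, so 5 is a primitive root.
So 5 is the smallest generator of (Z/73Z)^×.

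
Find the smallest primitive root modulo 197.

φ(197) = 197 − 1 = 196 = 2^2 · 7^2.
g is a primitive root iff g^(196/q) ≢ 1 (mod 197) for each prime q ∈ {2, 7}.
g = 2: 2^98 ≡ 196; 2^28 ≡ 104 — none is 1, so 2 is a primitive root.
Hence the least primitive root of 197 is 2.

2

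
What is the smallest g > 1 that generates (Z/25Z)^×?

φ(25) = φ(5^2) = 5·(5−1) = 20 = 2^2 · 5.
g is a primitive root iff g^(20/q) ≢ 1 (mod 25) for each prime q ∈ {2, 5}.
g = 2: 2^10 ≡ 24; 2^4 ≡ 16 — none is 1, so 2 is a primitive root.
Hence the least primitive root of 25 is 2.

2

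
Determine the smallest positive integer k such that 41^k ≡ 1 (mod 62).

By Lagrange's theorem, ord_62(41) divides φ(62) = φ(2)·φ(31) = 1·30 = 30 = 2 · 3 · 5.
Divisors of 30: 1, 2, 3, 5, 6, 10, 15, 30.
Compute 41^d (mod 62) for the divisors d until we hit 1:
41^1 ≡ 41 (mod 62)
41^2 ≡ 7 (mod 62)
41^3 ≡ 39 (mod 62)
41^5 ≡ 25 (mod 62)
41^6 ≡ 33 (mod 62)
41^10 ≡ 5 (mod 62)
41^15 ≡ 1 (mod 62) ✓
Hence ord(41) = 15.

15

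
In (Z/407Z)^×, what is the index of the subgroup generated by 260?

36

ord(260) | φ(407) = φ(11·37) = (11−1)·(37−1) = 10·36 = 360 = 2^3 · 3^2 · 5.
Divisors of 360: 1, 2, 3, 4, 5, 6, 8, 9, 10, 12, 15, 18, 20, 24, 30, 36, 40, 45, 60, 72, 90, 120, 180, 360.
Evaluate successive powers at the divisors of 360:
260^1 ≡ 260 (mod 407)
260^2 ≡ 38 (mod 407)
260^3 ≡ 112 (mod 407)
260^4 ≡ 223 (mod 407)
260^5 ≡ 186 (mod 407)
260^6 ≡ 334 (mod 407)
260^8 ≡ 75 (mod 407)
260^9 ≡ 371 (mod 407)
260^10 ≡ 1 (mod 407) ✓
So ord_407(260) = 10, hence |⟨260⟩| = 10.
The index is φ(407) / ord(260) = 360 / 10 = 36.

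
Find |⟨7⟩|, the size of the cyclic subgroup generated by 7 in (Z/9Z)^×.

The order of 7 must divide φ(9) = φ(3^2) = 3·(3−1) = 6 = 2 · 3.
Divisors of 6: 1, 2, 3, 6.
Test each divisor d:
7^1 ≡ 7
7^2 ≡ 4
7^3 ≡ 1
The smallest such exponent is 3, so the order of 7 is 3.

3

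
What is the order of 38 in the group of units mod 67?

6

ord(38) | φ(67) = 67 − 1 = 66 = 2 · 3 · 11.
Divisors of 66: 1, 2, 3, 6, 11, 22, 33, 66.
Evaluate successive powers at the divisors of 66:
38^1 ≡ 38 (mod 67)
38^2 ≡ 37 (mod 67)
38^3 ≡ 66 (mod 67)
38^6 ≡ 1 (mod 67) ✓
Therefore the multiplicative order of 38 modulo 67 is 6.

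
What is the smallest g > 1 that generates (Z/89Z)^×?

3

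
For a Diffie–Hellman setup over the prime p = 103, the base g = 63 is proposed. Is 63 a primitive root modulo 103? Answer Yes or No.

No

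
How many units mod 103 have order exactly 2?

1

φ(103) = 103 − 1 = 102 = 2 · 3 · 17.
(Z/103Z)^× is cyclic (|G| = 102); a cyclic group of order m has exactly φ(d) elements of each order d | m, and none otherwise.
2 | 102, and φ(2) = 2 − 1 = 1.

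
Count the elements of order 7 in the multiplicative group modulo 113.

φ(113) = 113 − 1 = 112 = 2^4 · 7.
Since (Z/113Z)^× is cyclic of order 112, the number of elements of order d is φ(d) when d | 112 and 0 otherwise.
7 | 112, and φ(7) = 7 − 1 = 6.

6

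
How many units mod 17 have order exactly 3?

φ(17) = 17 − 1 = 16 = 2^4.
(Z/17Z)^× is cyclic (|G| = 16); a cyclic group of order m has exactly φ(d) elements of each order d | m, and none otherwise.
Here 16 is not a multiple of 3, so there are no elements of order 3.

0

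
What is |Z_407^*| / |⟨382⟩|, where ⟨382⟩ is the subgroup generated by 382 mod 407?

4

By Lagrange's theorem, ord_407(382) divides φ(407) = φ(11·37) = (11−1)·(37−1) = 10·36 = 360 = 2^3 · 3^2 · 5.
Divisors of 360: 1, 2, 3, 4, 5, 6, 8, 9, 10, 12, 15, 18, 20, 24, 30, 36, 40, 45, 60, 72, 90, 120, 180, 360.
Test each divisor d:
382^1 ≡ 382 (mod 407)
382^2 ≡ 218 (mod 407)
382^3 ≡ 248 (mod 407)
382^4 ≡ 312 (mod 407)
382^5 ≡ 340 (mod 407)
382^6 ≡ 47 (mod 407)
382^8 ≡ 71 (mod 407)
382^9 ≡ 260 (mod 407)
382^10 ≡ 12 (mod 407)
382^12 ≡ 174 (mod 407)
382^15 ≡ 10 (mod 407)
382^18 ≡ 38 (mod 407)
382^20 ≡ 144 (mod 407)
382^24 ≡ 158 (mod 407)
382^30 ≡ 100 (mod 407)
382^36 ≡ 223 (mod 407)
382^40 ≡ 386 (mod 407)
382^45 ≡ 186 (mod 407)
382^60 ≡ 232 (mod 407)
382^72 ≡ 75 (mod 407)
382^90 ≡ 1 (mod 407) ✓
So ord_407(382) = 90, hence |⟨382⟩| = 90.
Index = |(Z/407Z)^×| / |⟨382⟩| = 360 / 90 = 4.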